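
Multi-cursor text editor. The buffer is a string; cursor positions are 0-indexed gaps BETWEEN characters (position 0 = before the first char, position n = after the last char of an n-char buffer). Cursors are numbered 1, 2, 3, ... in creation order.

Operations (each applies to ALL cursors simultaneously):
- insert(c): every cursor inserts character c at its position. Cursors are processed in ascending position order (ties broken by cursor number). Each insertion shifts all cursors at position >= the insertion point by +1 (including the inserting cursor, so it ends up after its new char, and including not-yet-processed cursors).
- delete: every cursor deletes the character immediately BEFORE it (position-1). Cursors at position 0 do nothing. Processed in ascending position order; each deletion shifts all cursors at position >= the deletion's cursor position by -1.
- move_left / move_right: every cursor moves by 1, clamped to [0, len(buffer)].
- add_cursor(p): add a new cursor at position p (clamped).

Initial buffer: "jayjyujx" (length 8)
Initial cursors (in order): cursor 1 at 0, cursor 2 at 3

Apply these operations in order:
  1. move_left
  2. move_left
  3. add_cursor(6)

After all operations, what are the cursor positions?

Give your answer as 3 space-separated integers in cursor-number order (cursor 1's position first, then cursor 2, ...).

Answer: 0 1 6

Derivation:
After op 1 (move_left): buffer="jayjyujx" (len 8), cursors c1@0 c2@2, authorship ........
After op 2 (move_left): buffer="jayjyujx" (len 8), cursors c1@0 c2@1, authorship ........
After op 3 (add_cursor(6)): buffer="jayjyujx" (len 8), cursors c1@0 c2@1 c3@6, authorship ........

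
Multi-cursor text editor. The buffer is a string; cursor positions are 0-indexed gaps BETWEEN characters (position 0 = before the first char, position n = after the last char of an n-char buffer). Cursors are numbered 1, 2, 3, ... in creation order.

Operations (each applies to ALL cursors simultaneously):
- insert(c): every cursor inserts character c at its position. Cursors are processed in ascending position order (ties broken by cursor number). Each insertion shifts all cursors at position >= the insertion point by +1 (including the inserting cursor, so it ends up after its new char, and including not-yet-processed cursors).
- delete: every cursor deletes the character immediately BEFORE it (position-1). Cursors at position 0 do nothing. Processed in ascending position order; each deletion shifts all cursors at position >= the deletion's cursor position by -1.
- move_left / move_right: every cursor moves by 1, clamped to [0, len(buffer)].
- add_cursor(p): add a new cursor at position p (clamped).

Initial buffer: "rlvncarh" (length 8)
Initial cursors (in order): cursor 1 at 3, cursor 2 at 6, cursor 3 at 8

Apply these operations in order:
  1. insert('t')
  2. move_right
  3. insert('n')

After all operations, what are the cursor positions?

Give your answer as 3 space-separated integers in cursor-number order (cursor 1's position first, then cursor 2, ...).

After op 1 (insert('t')): buffer="rlvtncatrht" (len 11), cursors c1@4 c2@8 c3@11, authorship ...1...2..3
After op 2 (move_right): buffer="rlvtncatrht" (len 11), cursors c1@5 c2@9 c3@11, authorship ...1...2..3
After op 3 (insert('n')): buffer="rlvtnncatrnhtn" (len 14), cursors c1@6 c2@11 c3@14, authorship ...1.1..2.2.33

Answer: 6 11 14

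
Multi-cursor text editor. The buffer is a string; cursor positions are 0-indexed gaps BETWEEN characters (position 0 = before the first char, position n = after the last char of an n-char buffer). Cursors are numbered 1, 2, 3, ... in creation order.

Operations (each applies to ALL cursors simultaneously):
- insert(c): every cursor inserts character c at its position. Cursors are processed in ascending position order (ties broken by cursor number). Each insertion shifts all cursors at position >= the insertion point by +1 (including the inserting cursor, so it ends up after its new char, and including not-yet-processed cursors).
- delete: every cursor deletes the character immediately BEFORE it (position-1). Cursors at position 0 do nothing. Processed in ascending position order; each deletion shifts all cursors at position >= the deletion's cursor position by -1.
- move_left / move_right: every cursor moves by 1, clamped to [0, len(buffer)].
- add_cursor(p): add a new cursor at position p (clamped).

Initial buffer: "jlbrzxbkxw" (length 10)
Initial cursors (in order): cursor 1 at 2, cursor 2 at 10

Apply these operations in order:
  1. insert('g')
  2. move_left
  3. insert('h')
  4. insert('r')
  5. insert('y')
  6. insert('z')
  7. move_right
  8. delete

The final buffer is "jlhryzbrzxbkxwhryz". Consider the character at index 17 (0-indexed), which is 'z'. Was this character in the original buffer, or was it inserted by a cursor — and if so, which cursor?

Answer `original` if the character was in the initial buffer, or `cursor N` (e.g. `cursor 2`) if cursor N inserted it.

After op 1 (insert('g')): buffer="jlgbrzxbkxwg" (len 12), cursors c1@3 c2@12, authorship ..1........2
After op 2 (move_left): buffer="jlgbrzxbkxwg" (len 12), cursors c1@2 c2@11, authorship ..1........2
After op 3 (insert('h')): buffer="jlhgbrzxbkxwhg" (len 14), cursors c1@3 c2@13, authorship ..11........22
After op 4 (insert('r')): buffer="jlhrgbrzxbkxwhrg" (len 16), cursors c1@4 c2@15, authorship ..111........222
After op 5 (insert('y')): buffer="jlhrygbrzxbkxwhryg" (len 18), cursors c1@5 c2@17, authorship ..1111........2222
After op 6 (insert('z')): buffer="jlhryzgbrzxbkxwhryzg" (len 20), cursors c1@6 c2@19, authorship ..11111........22222
After op 7 (move_right): buffer="jlhryzgbrzxbkxwhryzg" (len 20), cursors c1@7 c2@20, authorship ..11111........22222
After op 8 (delete): buffer="jlhryzbrzxbkxwhryz" (len 18), cursors c1@6 c2@18, authorship ..1111........2222
Authorship (.=original, N=cursor N): . . 1 1 1 1 . . . . . . . . 2 2 2 2
Index 17: author = 2

Answer: cursor 2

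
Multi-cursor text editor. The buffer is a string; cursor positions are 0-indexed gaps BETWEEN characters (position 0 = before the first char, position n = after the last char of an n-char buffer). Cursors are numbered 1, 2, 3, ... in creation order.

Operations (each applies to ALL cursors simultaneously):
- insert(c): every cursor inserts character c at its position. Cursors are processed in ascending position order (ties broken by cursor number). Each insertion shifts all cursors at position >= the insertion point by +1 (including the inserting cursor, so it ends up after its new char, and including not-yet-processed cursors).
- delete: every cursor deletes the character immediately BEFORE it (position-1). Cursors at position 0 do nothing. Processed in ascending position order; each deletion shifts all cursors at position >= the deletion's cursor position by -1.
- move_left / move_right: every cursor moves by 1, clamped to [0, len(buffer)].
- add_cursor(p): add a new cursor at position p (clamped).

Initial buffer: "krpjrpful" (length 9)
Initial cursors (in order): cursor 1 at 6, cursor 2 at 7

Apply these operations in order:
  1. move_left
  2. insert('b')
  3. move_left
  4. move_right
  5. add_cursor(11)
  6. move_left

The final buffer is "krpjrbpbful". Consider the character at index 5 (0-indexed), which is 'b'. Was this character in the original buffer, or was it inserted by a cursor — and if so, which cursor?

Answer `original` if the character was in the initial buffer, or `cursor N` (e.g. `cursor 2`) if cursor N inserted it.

Answer: cursor 1

Derivation:
After op 1 (move_left): buffer="krpjrpful" (len 9), cursors c1@5 c2@6, authorship .........
After op 2 (insert('b')): buffer="krpjrbpbful" (len 11), cursors c1@6 c2@8, authorship .....1.2...
After op 3 (move_left): buffer="krpjrbpbful" (len 11), cursors c1@5 c2@7, authorship .....1.2...
After op 4 (move_right): buffer="krpjrbpbful" (len 11), cursors c1@6 c2@8, authorship .....1.2...
After op 5 (add_cursor(11)): buffer="krpjrbpbful" (len 11), cursors c1@6 c2@8 c3@11, authorship .....1.2...
After op 6 (move_left): buffer="krpjrbpbful" (len 11), cursors c1@5 c2@7 c3@10, authorship .....1.2...
Authorship (.=original, N=cursor N): . . . . . 1 . 2 . . .
Index 5: author = 1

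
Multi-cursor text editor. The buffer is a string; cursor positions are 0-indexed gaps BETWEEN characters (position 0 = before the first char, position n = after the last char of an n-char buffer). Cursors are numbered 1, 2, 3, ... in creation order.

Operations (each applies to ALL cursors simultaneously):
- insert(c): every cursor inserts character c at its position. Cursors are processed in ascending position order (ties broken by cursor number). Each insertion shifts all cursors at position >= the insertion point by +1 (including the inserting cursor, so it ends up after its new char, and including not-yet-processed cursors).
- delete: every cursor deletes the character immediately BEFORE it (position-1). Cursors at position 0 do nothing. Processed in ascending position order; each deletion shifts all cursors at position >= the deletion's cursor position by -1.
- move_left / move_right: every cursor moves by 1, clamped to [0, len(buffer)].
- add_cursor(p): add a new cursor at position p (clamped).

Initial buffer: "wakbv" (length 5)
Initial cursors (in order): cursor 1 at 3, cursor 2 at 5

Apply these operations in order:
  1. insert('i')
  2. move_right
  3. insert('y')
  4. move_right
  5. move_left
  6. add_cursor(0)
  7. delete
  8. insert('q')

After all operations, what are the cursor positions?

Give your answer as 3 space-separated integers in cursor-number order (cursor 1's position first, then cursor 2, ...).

After op 1 (insert('i')): buffer="wakibvi" (len 7), cursors c1@4 c2@7, authorship ...1..2
After op 2 (move_right): buffer="wakibvi" (len 7), cursors c1@5 c2@7, authorship ...1..2
After op 3 (insert('y')): buffer="wakibyviy" (len 9), cursors c1@6 c2@9, authorship ...1.1.22
After op 4 (move_right): buffer="wakibyviy" (len 9), cursors c1@7 c2@9, authorship ...1.1.22
After op 5 (move_left): buffer="wakibyviy" (len 9), cursors c1@6 c2@8, authorship ...1.1.22
After op 6 (add_cursor(0)): buffer="wakibyviy" (len 9), cursors c3@0 c1@6 c2@8, authorship ...1.1.22
After op 7 (delete): buffer="wakibvy" (len 7), cursors c3@0 c1@5 c2@6, authorship ...1..2
After op 8 (insert('q')): buffer="qwakibqvqy" (len 10), cursors c3@1 c1@7 c2@9, authorship 3...1.1.22

Answer: 7 9 1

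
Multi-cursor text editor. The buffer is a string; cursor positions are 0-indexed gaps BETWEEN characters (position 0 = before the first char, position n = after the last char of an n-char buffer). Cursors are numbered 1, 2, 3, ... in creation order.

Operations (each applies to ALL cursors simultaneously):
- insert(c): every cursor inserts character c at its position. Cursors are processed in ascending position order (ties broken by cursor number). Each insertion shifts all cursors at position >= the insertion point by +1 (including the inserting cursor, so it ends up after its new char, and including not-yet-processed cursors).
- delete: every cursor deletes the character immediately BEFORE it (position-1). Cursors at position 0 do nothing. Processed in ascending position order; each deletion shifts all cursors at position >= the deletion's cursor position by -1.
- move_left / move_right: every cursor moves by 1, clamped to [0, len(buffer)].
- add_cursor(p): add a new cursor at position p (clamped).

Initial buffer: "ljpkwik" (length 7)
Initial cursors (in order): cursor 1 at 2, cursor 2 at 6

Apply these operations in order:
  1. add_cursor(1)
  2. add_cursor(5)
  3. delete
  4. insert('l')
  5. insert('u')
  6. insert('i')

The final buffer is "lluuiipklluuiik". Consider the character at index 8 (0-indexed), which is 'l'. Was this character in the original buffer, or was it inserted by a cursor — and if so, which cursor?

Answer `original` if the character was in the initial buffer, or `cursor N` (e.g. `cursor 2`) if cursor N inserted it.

After op 1 (add_cursor(1)): buffer="ljpkwik" (len 7), cursors c3@1 c1@2 c2@6, authorship .......
After op 2 (add_cursor(5)): buffer="ljpkwik" (len 7), cursors c3@1 c1@2 c4@5 c2@6, authorship .......
After op 3 (delete): buffer="pkk" (len 3), cursors c1@0 c3@0 c2@2 c4@2, authorship ...
After op 4 (insert('l')): buffer="llpkllk" (len 7), cursors c1@2 c3@2 c2@6 c4@6, authorship 13..24.
After op 5 (insert('u')): buffer="lluupklluuk" (len 11), cursors c1@4 c3@4 c2@10 c4@10, authorship 1313..2424.
After op 6 (insert('i')): buffer="lluuiipklluuiik" (len 15), cursors c1@6 c3@6 c2@14 c4@14, authorship 131313..242424.
Authorship (.=original, N=cursor N): 1 3 1 3 1 3 . . 2 4 2 4 2 4 .
Index 8: author = 2

Answer: cursor 2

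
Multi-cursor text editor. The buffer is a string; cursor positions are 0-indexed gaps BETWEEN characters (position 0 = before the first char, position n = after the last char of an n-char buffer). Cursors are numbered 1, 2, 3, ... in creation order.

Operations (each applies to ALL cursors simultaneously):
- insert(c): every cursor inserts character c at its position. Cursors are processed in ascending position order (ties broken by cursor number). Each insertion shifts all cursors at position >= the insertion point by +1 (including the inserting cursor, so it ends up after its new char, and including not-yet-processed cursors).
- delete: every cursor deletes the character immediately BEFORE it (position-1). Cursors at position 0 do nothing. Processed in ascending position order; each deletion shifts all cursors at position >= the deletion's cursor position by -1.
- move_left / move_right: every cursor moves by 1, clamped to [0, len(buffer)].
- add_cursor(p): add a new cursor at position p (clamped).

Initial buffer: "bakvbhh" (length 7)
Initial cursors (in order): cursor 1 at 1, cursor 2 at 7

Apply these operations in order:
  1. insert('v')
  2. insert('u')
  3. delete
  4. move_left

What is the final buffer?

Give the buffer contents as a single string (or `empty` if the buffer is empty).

Answer: bvakvbhhv

Derivation:
After op 1 (insert('v')): buffer="bvakvbhhv" (len 9), cursors c1@2 c2@9, authorship .1......2
After op 2 (insert('u')): buffer="bvuakvbhhvu" (len 11), cursors c1@3 c2@11, authorship .11......22
After op 3 (delete): buffer="bvakvbhhv" (len 9), cursors c1@2 c2@9, authorship .1......2
After op 4 (move_left): buffer="bvakvbhhv" (len 9), cursors c1@1 c2@8, authorship .1......2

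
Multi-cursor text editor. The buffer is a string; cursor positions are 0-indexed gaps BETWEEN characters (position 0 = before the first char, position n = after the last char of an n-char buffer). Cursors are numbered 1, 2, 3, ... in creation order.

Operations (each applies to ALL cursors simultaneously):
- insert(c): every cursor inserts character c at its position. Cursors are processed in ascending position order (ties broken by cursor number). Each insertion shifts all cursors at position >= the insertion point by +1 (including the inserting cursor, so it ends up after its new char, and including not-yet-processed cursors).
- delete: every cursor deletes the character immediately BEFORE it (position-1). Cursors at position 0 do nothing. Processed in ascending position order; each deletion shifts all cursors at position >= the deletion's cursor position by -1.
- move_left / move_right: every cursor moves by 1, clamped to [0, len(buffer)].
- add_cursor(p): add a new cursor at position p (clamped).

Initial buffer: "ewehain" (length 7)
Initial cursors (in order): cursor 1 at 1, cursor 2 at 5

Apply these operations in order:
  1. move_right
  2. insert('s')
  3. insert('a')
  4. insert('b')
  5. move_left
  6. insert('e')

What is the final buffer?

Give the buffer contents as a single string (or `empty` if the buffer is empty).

After op 1 (move_right): buffer="ewehain" (len 7), cursors c1@2 c2@6, authorship .......
After op 2 (insert('s')): buffer="ewsehaisn" (len 9), cursors c1@3 c2@8, authorship ..1....2.
After op 3 (insert('a')): buffer="ewsaehaisan" (len 11), cursors c1@4 c2@10, authorship ..11....22.
After op 4 (insert('b')): buffer="ewsabehaisabn" (len 13), cursors c1@5 c2@12, authorship ..111....222.
After op 5 (move_left): buffer="ewsabehaisabn" (len 13), cursors c1@4 c2@11, authorship ..111....222.
After op 6 (insert('e')): buffer="ewsaebehaisaebn" (len 15), cursors c1@5 c2@13, authorship ..1111....2222.

Answer: ewsaebehaisaebn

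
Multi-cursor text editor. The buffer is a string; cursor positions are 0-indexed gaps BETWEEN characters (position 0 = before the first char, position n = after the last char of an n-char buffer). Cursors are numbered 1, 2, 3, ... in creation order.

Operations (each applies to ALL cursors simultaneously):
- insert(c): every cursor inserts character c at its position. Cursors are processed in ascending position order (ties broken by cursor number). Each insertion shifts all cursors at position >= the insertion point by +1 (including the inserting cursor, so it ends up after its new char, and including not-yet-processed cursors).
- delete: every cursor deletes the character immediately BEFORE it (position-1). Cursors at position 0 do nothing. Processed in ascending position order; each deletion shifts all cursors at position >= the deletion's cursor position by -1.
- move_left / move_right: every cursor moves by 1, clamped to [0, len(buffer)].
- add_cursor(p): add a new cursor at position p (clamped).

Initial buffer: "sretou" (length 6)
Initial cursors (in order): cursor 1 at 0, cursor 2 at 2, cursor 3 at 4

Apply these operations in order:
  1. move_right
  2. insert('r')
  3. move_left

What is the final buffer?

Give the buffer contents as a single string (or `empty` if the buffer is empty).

After op 1 (move_right): buffer="sretou" (len 6), cursors c1@1 c2@3 c3@5, authorship ......
After op 2 (insert('r')): buffer="srrertoru" (len 9), cursors c1@2 c2@5 c3@8, authorship .1..2..3.
After op 3 (move_left): buffer="srrertoru" (len 9), cursors c1@1 c2@4 c3@7, authorship .1..2..3.

Answer: srrertoru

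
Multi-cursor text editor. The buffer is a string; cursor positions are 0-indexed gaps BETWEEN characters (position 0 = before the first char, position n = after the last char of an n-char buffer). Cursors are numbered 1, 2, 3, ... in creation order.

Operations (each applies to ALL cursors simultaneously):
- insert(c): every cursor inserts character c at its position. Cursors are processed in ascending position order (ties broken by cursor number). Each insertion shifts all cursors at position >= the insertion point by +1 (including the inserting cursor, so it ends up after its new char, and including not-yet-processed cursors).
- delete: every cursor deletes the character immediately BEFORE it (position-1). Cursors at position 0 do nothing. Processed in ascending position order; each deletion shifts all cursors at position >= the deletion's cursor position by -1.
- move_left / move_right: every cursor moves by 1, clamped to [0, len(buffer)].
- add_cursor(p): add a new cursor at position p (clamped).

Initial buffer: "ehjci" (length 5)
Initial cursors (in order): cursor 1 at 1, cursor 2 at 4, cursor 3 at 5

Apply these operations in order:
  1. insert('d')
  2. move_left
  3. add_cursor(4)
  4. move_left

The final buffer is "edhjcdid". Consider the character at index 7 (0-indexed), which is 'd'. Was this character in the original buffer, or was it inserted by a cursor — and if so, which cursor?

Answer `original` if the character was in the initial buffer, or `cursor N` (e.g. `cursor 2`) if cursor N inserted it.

After op 1 (insert('d')): buffer="edhjcdid" (len 8), cursors c1@2 c2@6 c3@8, authorship .1...2.3
After op 2 (move_left): buffer="edhjcdid" (len 8), cursors c1@1 c2@5 c3@7, authorship .1...2.3
After op 3 (add_cursor(4)): buffer="edhjcdid" (len 8), cursors c1@1 c4@4 c2@5 c3@7, authorship .1...2.3
After op 4 (move_left): buffer="edhjcdid" (len 8), cursors c1@0 c4@3 c2@4 c3@6, authorship .1...2.3
Authorship (.=original, N=cursor N): . 1 . . . 2 . 3
Index 7: author = 3

Answer: cursor 3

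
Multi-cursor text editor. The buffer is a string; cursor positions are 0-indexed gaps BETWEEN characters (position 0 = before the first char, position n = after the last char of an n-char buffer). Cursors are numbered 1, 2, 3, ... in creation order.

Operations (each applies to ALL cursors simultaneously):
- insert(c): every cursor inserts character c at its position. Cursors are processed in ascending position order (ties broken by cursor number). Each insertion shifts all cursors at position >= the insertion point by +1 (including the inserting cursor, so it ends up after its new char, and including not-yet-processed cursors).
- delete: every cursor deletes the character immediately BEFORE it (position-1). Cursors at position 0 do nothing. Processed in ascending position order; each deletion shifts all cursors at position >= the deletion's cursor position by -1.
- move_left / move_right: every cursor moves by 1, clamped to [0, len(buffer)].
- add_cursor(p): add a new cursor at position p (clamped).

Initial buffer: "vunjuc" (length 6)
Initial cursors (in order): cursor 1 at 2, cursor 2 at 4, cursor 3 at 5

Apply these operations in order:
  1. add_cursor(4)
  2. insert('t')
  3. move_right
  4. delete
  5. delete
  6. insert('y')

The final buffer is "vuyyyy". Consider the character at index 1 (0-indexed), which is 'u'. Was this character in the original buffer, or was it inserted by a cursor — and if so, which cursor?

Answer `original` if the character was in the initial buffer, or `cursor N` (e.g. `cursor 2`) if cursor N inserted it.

Answer: original

Derivation:
After op 1 (add_cursor(4)): buffer="vunjuc" (len 6), cursors c1@2 c2@4 c4@4 c3@5, authorship ......
After op 2 (insert('t')): buffer="vutnjttutc" (len 10), cursors c1@3 c2@7 c4@7 c3@9, authorship ..1..24.3.
After op 3 (move_right): buffer="vutnjttutc" (len 10), cursors c1@4 c2@8 c4@8 c3@10, authorship ..1..24.3.
After op 4 (delete): buffer="vutjtt" (len 6), cursors c1@3 c2@5 c4@5 c3@6, authorship ..1.23
After op 5 (delete): buffer="vu" (len 2), cursors c1@2 c2@2 c3@2 c4@2, authorship ..
After op 6 (insert('y')): buffer="vuyyyy" (len 6), cursors c1@6 c2@6 c3@6 c4@6, authorship ..1234
Authorship (.=original, N=cursor N): . . 1 2 3 4
Index 1: author = original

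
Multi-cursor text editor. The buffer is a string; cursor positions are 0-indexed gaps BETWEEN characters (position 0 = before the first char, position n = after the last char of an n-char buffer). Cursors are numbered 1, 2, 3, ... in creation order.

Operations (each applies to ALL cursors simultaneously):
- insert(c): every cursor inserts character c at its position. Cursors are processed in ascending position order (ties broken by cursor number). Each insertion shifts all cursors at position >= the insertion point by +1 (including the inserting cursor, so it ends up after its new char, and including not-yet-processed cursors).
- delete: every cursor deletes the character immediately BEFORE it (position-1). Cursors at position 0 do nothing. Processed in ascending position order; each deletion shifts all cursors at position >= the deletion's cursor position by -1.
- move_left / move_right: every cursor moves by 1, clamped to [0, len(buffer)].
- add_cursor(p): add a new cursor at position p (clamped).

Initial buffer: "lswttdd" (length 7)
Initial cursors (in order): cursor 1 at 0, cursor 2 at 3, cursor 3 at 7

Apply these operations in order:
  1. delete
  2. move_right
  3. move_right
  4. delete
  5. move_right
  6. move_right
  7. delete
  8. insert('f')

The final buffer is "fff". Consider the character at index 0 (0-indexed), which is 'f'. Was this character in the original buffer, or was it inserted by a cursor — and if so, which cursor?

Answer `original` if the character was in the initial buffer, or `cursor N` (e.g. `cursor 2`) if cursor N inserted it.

Answer: cursor 1

Derivation:
After op 1 (delete): buffer="lsttd" (len 5), cursors c1@0 c2@2 c3@5, authorship .....
After op 2 (move_right): buffer="lsttd" (len 5), cursors c1@1 c2@3 c3@5, authorship .....
After op 3 (move_right): buffer="lsttd" (len 5), cursors c1@2 c2@4 c3@5, authorship .....
After op 4 (delete): buffer="lt" (len 2), cursors c1@1 c2@2 c3@2, authorship ..
After op 5 (move_right): buffer="lt" (len 2), cursors c1@2 c2@2 c3@2, authorship ..
After op 6 (move_right): buffer="lt" (len 2), cursors c1@2 c2@2 c3@2, authorship ..
After op 7 (delete): buffer="" (len 0), cursors c1@0 c2@0 c3@0, authorship 
After op 8 (insert('f')): buffer="fff" (len 3), cursors c1@3 c2@3 c3@3, authorship 123
Authorship (.=original, N=cursor N): 1 2 3
Index 0: author = 1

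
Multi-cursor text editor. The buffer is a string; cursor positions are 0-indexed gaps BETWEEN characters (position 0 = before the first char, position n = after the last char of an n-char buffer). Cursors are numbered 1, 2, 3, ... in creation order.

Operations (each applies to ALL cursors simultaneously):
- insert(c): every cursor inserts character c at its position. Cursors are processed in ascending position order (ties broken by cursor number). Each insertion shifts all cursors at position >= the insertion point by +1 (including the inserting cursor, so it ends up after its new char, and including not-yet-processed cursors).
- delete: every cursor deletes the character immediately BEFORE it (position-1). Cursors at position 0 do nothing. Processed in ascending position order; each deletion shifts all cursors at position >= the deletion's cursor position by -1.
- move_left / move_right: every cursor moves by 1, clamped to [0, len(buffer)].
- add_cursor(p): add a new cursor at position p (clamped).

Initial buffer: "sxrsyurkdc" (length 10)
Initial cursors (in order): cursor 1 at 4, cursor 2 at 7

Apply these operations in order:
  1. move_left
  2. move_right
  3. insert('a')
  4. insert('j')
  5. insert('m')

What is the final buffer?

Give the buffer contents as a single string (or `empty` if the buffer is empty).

After op 1 (move_left): buffer="sxrsyurkdc" (len 10), cursors c1@3 c2@6, authorship ..........
After op 2 (move_right): buffer="sxrsyurkdc" (len 10), cursors c1@4 c2@7, authorship ..........
After op 3 (insert('a')): buffer="sxrsayurakdc" (len 12), cursors c1@5 c2@9, authorship ....1...2...
After op 4 (insert('j')): buffer="sxrsajyurajkdc" (len 14), cursors c1@6 c2@11, authorship ....11...22...
After op 5 (insert('m')): buffer="sxrsajmyurajmkdc" (len 16), cursors c1@7 c2@13, authorship ....111...222...

Answer: sxrsajmyurajmkdc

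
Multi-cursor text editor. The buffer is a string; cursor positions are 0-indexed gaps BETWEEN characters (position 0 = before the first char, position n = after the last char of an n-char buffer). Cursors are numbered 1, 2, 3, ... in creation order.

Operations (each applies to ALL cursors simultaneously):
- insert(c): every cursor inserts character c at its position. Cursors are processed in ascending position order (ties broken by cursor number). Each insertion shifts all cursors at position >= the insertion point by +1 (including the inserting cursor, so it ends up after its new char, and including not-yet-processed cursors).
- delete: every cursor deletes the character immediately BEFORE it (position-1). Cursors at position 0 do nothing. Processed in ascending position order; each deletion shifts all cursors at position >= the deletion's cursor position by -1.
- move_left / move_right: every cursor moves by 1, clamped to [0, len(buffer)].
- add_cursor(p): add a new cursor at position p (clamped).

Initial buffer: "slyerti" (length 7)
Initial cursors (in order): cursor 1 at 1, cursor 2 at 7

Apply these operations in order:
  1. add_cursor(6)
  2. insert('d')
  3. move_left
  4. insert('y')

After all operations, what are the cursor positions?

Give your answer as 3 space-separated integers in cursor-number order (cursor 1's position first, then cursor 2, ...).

After op 1 (add_cursor(6)): buffer="slyerti" (len 7), cursors c1@1 c3@6 c2@7, authorship .......
After op 2 (insert('d')): buffer="sdlyertdid" (len 10), cursors c1@2 c3@8 c2@10, authorship .1.....3.2
After op 3 (move_left): buffer="sdlyertdid" (len 10), cursors c1@1 c3@7 c2@9, authorship .1.....3.2
After op 4 (insert('y')): buffer="sydlyertydiyd" (len 13), cursors c1@2 c3@9 c2@12, authorship .11.....33.22

Answer: 2 12 9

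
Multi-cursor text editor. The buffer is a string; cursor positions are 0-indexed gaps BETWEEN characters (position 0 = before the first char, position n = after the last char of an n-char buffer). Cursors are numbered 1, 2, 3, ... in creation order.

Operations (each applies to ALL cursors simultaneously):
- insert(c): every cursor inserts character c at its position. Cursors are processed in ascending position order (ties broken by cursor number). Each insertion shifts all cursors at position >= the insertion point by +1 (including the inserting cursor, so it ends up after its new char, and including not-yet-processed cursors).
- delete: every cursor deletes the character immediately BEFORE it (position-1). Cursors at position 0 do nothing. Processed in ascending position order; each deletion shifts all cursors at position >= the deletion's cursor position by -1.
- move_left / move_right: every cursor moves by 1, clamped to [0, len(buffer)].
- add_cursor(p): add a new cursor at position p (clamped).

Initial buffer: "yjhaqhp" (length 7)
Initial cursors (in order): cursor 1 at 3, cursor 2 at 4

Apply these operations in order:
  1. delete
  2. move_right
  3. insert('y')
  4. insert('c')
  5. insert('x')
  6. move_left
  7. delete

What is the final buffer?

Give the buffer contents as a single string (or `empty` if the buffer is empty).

Answer: yjqyycxhp

Derivation:
After op 1 (delete): buffer="yjqhp" (len 5), cursors c1@2 c2@2, authorship .....
After op 2 (move_right): buffer="yjqhp" (len 5), cursors c1@3 c2@3, authorship .....
After op 3 (insert('y')): buffer="yjqyyhp" (len 7), cursors c1@5 c2@5, authorship ...12..
After op 4 (insert('c')): buffer="yjqyycchp" (len 9), cursors c1@7 c2@7, authorship ...1212..
After op 5 (insert('x')): buffer="yjqyyccxxhp" (len 11), cursors c1@9 c2@9, authorship ...121212..
After op 6 (move_left): buffer="yjqyyccxxhp" (len 11), cursors c1@8 c2@8, authorship ...121212..
After op 7 (delete): buffer="yjqyycxhp" (len 9), cursors c1@6 c2@6, authorship ...1212..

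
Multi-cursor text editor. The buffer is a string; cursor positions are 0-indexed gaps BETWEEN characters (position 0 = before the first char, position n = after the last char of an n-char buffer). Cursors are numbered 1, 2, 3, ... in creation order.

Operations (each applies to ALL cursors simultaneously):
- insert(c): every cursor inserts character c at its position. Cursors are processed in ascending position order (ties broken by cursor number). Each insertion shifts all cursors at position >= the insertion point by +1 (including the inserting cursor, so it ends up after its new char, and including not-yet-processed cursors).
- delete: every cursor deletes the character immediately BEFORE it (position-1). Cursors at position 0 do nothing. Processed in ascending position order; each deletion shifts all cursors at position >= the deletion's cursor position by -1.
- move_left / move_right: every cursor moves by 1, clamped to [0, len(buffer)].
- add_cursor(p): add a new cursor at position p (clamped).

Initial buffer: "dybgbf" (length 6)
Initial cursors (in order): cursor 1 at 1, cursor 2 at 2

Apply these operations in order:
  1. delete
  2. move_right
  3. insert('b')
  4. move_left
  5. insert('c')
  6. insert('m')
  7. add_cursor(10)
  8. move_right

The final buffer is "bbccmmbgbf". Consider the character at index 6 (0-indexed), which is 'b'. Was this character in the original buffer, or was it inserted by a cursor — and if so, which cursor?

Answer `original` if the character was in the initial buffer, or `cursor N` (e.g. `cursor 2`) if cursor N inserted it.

Answer: cursor 2

Derivation:
After op 1 (delete): buffer="bgbf" (len 4), cursors c1@0 c2@0, authorship ....
After op 2 (move_right): buffer="bgbf" (len 4), cursors c1@1 c2@1, authorship ....
After op 3 (insert('b')): buffer="bbbgbf" (len 6), cursors c1@3 c2@3, authorship .12...
After op 4 (move_left): buffer="bbbgbf" (len 6), cursors c1@2 c2@2, authorship .12...
After op 5 (insert('c')): buffer="bbccbgbf" (len 8), cursors c1@4 c2@4, authorship .1122...
After op 6 (insert('m')): buffer="bbccmmbgbf" (len 10), cursors c1@6 c2@6, authorship .112122...
After op 7 (add_cursor(10)): buffer="bbccmmbgbf" (len 10), cursors c1@6 c2@6 c3@10, authorship .112122...
After op 8 (move_right): buffer="bbccmmbgbf" (len 10), cursors c1@7 c2@7 c3@10, authorship .112122...
Authorship (.=original, N=cursor N): . 1 1 2 1 2 2 . . .
Index 6: author = 2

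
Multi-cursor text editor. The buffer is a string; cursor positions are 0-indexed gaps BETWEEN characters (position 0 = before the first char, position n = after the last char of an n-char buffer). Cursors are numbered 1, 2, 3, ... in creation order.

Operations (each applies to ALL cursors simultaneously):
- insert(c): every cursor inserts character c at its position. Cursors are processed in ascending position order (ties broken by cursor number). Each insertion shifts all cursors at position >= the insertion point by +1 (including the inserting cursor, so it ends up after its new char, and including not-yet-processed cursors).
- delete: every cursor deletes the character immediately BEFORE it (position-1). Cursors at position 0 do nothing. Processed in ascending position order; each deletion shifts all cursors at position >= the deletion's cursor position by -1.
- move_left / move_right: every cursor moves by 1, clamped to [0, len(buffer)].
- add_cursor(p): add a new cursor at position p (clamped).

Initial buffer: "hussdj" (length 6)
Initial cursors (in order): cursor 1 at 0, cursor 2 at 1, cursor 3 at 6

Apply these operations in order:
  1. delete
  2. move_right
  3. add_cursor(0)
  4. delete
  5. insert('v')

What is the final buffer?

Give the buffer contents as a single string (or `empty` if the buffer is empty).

After op 1 (delete): buffer="ussd" (len 4), cursors c1@0 c2@0 c3@4, authorship ....
After op 2 (move_right): buffer="ussd" (len 4), cursors c1@1 c2@1 c3@4, authorship ....
After op 3 (add_cursor(0)): buffer="ussd" (len 4), cursors c4@0 c1@1 c2@1 c3@4, authorship ....
After op 4 (delete): buffer="ss" (len 2), cursors c1@0 c2@0 c4@0 c3@2, authorship ..
After op 5 (insert('v')): buffer="vvvssv" (len 6), cursors c1@3 c2@3 c4@3 c3@6, authorship 124..3

Answer: vvvssv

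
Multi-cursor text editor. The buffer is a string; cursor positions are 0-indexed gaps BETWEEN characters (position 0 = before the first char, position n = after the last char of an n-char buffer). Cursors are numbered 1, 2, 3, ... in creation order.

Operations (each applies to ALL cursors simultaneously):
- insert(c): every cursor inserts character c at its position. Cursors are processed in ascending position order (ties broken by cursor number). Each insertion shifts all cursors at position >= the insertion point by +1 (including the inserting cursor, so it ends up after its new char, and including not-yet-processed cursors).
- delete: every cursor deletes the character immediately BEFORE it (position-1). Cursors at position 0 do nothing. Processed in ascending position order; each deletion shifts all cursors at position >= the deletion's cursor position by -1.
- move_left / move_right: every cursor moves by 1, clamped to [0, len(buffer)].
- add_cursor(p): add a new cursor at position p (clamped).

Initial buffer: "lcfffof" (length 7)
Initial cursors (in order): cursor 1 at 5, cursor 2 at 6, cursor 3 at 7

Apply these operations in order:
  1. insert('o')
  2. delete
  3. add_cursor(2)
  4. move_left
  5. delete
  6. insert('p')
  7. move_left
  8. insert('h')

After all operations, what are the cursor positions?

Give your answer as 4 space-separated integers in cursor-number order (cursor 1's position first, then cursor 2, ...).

After op 1 (insert('o')): buffer="lcfffooofo" (len 10), cursors c1@6 c2@8 c3@10, authorship .....1.2.3
After op 2 (delete): buffer="lcfffof" (len 7), cursors c1@5 c2@6 c3@7, authorship .......
After op 3 (add_cursor(2)): buffer="lcfffof" (len 7), cursors c4@2 c1@5 c2@6 c3@7, authorship .......
After op 4 (move_left): buffer="lcfffof" (len 7), cursors c4@1 c1@4 c2@5 c3@6, authorship .......
After op 5 (delete): buffer="cff" (len 3), cursors c4@0 c1@2 c2@2 c3@2, authorship ...
After op 6 (insert('p')): buffer="pcfpppf" (len 7), cursors c4@1 c1@6 c2@6 c3@6, authorship 4..123.
After op 7 (move_left): buffer="pcfpppf" (len 7), cursors c4@0 c1@5 c2@5 c3@5, authorship 4..123.
After op 8 (insert('h')): buffer="hpcfpphhhpf" (len 11), cursors c4@1 c1@9 c2@9 c3@9, authorship 44..121233.

Answer: 9 9 9 1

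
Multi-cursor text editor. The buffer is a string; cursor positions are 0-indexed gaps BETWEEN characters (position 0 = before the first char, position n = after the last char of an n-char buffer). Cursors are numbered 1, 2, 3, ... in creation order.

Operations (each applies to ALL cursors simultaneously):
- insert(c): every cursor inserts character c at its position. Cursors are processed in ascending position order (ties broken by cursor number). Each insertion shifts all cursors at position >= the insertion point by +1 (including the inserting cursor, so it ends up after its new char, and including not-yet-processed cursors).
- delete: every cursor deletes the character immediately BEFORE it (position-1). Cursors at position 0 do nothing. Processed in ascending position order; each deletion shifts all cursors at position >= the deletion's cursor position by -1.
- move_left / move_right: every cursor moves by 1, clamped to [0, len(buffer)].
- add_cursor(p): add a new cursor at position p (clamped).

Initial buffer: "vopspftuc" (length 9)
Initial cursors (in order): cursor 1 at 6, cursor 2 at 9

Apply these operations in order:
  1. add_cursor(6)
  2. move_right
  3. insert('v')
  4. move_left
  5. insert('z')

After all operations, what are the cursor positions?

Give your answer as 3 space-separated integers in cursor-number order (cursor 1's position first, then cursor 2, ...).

Answer: 10 14 10

Derivation:
After op 1 (add_cursor(6)): buffer="vopspftuc" (len 9), cursors c1@6 c3@6 c2@9, authorship .........
After op 2 (move_right): buffer="vopspftuc" (len 9), cursors c1@7 c3@7 c2@9, authorship .........
After op 3 (insert('v')): buffer="vopspftvvucv" (len 12), cursors c1@9 c3@9 c2@12, authorship .......13..2
After op 4 (move_left): buffer="vopspftvvucv" (len 12), cursors c1@8 c3@8 c2@11, authorship .......13..2
After op 5 (insert('z')): buffer="vopspftvzzvuczv" (len 15), cursors c1@10 c3@10 c2@14, authorship .......1133..22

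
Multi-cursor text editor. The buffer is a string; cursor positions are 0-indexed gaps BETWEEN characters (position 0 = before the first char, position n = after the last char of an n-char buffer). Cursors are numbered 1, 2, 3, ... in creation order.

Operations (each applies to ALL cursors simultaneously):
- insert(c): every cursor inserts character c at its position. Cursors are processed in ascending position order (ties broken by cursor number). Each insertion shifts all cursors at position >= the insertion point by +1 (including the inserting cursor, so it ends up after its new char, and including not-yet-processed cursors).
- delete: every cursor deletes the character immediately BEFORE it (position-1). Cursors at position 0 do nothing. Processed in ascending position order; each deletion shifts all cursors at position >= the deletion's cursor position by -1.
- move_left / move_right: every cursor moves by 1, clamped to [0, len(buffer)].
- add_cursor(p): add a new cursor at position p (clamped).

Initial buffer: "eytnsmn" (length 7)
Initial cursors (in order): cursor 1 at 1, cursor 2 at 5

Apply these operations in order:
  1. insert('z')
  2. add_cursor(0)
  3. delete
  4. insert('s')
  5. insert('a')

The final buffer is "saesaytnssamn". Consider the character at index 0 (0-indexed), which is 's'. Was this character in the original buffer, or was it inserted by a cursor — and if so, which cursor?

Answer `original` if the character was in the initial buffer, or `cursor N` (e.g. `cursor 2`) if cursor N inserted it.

Answer: cursor 3

Derivation:
After op 1 (insert('z')): buffer="ezytnszmn" (len 9), cursors c1@2 c2@7, authorship .1....2..
After op 2 (add_cursor(0)): buffer="ezytnszmn" (len 9), cursors c3@0 c1@2 c2@7, authorship .1....2..
After op 3 (delete): buffer="eytnsmn" (len 7), cursors c3@0 c1@1 c2@5, authorship .......
After op 4 (insert('s')): buffer="sesytnssmn" (len 10), cursors c3@1 c1@3 c2@8, authorship 3.1....2..
After op 5 (insert('a')): buffer="saesaytnssamn" (len 13), cursors c3@2 c1@5 c2@11, authorship 33.11....22..
Authorship (.=original, N=cursor N): 3 3 . 1 1 . . . . 2 2 . .
Index 0: author = 3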